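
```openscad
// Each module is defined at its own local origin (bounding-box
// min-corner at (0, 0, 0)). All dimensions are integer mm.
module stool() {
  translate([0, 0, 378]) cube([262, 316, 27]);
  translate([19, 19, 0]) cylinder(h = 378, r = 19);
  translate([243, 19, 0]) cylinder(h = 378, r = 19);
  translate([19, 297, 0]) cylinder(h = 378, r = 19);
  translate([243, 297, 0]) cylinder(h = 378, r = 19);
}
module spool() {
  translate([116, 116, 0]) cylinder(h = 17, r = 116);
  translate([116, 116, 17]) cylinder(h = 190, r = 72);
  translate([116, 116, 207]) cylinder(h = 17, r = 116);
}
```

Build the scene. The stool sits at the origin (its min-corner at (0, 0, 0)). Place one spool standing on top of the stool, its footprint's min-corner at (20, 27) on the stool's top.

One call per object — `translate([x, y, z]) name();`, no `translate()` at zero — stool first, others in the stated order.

stool();
translate([20, 27, 405]) spool();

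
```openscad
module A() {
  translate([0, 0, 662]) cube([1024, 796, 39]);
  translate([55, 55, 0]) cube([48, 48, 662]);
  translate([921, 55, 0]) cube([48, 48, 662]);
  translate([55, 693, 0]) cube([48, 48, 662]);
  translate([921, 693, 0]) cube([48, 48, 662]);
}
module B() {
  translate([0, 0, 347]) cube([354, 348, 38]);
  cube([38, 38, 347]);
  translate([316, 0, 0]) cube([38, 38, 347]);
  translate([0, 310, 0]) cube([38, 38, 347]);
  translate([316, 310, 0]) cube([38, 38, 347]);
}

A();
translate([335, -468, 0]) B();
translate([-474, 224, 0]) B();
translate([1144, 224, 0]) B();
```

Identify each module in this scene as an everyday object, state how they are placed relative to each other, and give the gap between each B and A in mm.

Each stool's nearest face is 120 mm from the table's bounding box.

A is a table. B is a stool. Three stools sit around the table at the −y, −x, +x sides. The gap between each stool and the table is 120 mm.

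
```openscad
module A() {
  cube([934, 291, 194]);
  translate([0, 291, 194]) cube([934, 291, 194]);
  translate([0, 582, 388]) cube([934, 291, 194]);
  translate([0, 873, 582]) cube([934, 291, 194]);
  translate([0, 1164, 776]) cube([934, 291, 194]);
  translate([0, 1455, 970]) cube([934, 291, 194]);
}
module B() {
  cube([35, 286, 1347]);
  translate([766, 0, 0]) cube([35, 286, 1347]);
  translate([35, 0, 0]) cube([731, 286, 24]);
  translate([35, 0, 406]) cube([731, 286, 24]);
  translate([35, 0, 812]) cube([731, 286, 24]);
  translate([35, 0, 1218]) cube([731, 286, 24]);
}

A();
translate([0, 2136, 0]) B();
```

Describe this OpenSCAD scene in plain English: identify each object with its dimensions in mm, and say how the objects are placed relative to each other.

A is a straight staircase of 6 solid steps. Each step is 934 mm wide (x), 291 mm deep (y, the going) and 194 mm tall (the rise). The first step rests on the floor; each subsequent step sits one going further in +y and one rise higher in +z, directly behind and above the previous step with no overlap.

B is an open bookshelf. Two side panels, each 35 mm thick, 286 mm deep and 1347 mm tall, stand 801 mm apart (outside-to-outside). Between them sit 4 shelves, each 24 mm thick and 286 mm deep, spanning the full gap between the sides. The bottom shelf rests on the floor (its underside at z = 0) and the clear gap between one shelf's top and the next shelf's underside is 382 mm.

The bookshelf is on the floor beside the staircase on its +y side.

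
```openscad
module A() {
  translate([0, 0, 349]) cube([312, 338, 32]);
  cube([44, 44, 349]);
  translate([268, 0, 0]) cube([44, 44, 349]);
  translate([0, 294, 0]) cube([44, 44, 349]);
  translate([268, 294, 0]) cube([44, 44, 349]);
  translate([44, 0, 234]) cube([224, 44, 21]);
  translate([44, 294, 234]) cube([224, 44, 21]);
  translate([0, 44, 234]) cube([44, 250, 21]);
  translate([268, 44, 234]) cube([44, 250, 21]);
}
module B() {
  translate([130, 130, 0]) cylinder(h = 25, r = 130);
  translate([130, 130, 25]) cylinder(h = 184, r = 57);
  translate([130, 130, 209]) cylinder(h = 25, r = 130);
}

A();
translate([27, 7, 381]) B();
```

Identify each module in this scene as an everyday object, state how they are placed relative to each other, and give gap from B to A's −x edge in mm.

A is a stool. B is a spool. The spool is on top of the stool. The gap from the spool to the stool's −x edge is 27 mm.

The spool's min-x is at 27; the stool's min-x is 0; gap = 27 mm.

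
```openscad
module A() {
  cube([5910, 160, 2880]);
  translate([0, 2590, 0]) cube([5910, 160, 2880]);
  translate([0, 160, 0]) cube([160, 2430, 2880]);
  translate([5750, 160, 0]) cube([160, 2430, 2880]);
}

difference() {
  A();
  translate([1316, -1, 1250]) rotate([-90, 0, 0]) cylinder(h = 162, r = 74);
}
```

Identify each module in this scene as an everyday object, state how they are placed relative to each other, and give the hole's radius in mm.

The subtracted cylinder has r = 74 mm.

A is a house frame. The house frame has a circular hole through its front wall. The hole's radius is 74 mm.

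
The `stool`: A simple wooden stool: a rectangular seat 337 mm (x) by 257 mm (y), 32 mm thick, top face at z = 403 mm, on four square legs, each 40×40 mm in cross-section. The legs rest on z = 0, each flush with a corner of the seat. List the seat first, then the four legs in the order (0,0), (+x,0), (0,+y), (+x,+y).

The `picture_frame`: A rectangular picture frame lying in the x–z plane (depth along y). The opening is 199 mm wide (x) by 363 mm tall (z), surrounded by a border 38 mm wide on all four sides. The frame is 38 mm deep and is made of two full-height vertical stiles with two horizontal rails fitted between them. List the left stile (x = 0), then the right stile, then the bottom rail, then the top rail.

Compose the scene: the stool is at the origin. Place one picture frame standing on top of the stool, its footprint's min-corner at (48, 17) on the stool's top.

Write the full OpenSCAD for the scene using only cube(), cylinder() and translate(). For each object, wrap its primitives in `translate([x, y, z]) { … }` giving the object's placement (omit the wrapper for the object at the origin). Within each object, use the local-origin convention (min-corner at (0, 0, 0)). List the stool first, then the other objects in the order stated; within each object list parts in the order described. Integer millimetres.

translate([0, 0, 371]) cube([337, 257, 32]);
cube([40, 40, 371]);
translate([297, 0, 0]) cube([40, 40, 371]);
translate([0, 217, 0]) cube([40, 40, 371]);
translate([297, 217, 0]) cube([40, 40, 371]);
translate([48, 17, 403]) {
  cube([38, 38, 439]);
  translate([237, 0, 0]) cube([38, 38, 439]);
  translate([38, 0, 0]) cube([199, 38, 38]);
  translate([38, 0, 401]) cube([199, 38, 38]);
}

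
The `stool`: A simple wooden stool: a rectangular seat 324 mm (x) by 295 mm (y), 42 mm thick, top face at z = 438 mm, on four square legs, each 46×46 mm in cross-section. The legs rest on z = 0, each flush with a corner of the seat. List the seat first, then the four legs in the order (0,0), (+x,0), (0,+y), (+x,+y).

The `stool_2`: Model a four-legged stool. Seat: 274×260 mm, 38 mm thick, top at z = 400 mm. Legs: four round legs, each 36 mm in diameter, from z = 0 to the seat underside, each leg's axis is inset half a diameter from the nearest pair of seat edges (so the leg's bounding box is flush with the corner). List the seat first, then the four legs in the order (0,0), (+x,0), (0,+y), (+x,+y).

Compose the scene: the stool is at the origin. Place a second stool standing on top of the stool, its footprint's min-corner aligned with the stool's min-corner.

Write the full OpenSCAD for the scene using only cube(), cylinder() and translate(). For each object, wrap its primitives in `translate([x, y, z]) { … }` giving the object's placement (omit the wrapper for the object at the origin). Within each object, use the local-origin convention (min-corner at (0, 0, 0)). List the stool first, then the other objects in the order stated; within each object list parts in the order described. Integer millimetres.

translate([0, 0, 396]) cube([324, 295, 42]);
cube([46, 46, 396]);
translate([278, 0, 0]) cube([46, 46, 396]);
translate([0, 249, 0]) cube([46, 46, 396]);
translate([278, 249, 0]) cube([46, 46, 396]);
translate([0, 0, 438]) {
  translate([0, 0, 362]) cube([274, 260, 38]);
  translate([18, 18, 0]) cylinder(h = 362, r = 18);
  translate([256, 18, 0]) cylinder(h = 362, r = 18);
  translate([18, 242, 0]) cylinder(h = 362, r = 18);
  translate([256, 242, 0]) cylinder(h = 362, r = 18);
}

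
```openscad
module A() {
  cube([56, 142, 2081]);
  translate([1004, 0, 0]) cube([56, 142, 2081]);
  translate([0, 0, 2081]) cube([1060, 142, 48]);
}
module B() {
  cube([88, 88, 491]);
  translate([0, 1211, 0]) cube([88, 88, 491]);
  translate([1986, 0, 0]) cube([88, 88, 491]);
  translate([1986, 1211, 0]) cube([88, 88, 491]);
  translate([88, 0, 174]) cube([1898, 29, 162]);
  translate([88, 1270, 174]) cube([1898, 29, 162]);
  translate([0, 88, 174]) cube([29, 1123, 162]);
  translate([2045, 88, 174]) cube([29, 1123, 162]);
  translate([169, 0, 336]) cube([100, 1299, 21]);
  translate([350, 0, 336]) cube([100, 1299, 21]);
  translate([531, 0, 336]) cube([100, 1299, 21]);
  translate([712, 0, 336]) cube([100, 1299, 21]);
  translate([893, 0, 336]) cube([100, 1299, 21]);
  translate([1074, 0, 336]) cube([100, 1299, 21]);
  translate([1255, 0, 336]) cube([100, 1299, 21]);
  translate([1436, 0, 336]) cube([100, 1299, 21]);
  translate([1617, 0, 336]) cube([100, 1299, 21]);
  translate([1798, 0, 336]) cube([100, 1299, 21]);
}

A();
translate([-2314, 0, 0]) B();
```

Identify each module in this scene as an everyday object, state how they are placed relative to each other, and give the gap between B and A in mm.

A is a door frame. B is a bed frame. The bed frame is on the floor beside the door frame on its −x side. The gap between the bed frame and the door frame is 240 mm.

The bed frame's nearest face is 240 mm from the door frame's −x face.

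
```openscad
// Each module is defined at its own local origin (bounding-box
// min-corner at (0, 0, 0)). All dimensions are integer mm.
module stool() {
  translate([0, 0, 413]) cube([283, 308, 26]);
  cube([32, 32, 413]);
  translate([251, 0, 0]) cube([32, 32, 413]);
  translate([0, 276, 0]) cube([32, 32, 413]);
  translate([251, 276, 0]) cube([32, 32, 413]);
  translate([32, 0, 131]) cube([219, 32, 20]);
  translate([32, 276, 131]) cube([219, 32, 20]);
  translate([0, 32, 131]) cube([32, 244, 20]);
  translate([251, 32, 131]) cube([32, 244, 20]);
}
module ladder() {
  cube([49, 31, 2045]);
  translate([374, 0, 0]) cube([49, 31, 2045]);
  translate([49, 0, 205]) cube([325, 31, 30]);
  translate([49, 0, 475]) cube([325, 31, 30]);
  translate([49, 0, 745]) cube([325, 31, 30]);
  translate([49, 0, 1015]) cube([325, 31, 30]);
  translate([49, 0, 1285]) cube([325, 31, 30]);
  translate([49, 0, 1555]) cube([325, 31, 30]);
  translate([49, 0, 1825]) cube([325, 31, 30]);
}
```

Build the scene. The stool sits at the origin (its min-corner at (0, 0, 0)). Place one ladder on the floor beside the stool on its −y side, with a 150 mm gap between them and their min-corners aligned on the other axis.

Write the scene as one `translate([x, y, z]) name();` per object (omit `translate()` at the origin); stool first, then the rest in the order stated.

stool();
translate([0, -181, 0]) ladder();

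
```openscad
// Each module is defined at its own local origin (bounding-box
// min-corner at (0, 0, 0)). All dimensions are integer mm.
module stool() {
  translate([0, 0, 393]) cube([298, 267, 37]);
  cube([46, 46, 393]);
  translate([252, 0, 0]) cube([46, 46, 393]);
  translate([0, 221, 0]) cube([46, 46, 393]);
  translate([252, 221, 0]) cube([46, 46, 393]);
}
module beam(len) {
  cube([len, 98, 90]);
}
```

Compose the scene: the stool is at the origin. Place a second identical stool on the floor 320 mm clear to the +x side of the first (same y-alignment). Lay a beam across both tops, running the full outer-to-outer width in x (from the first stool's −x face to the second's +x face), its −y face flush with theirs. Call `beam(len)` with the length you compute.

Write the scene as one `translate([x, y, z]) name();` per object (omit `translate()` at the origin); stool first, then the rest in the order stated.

stool();
translate([618, 0, 0]) stool();
translate([0, 0, 430]) beam(916);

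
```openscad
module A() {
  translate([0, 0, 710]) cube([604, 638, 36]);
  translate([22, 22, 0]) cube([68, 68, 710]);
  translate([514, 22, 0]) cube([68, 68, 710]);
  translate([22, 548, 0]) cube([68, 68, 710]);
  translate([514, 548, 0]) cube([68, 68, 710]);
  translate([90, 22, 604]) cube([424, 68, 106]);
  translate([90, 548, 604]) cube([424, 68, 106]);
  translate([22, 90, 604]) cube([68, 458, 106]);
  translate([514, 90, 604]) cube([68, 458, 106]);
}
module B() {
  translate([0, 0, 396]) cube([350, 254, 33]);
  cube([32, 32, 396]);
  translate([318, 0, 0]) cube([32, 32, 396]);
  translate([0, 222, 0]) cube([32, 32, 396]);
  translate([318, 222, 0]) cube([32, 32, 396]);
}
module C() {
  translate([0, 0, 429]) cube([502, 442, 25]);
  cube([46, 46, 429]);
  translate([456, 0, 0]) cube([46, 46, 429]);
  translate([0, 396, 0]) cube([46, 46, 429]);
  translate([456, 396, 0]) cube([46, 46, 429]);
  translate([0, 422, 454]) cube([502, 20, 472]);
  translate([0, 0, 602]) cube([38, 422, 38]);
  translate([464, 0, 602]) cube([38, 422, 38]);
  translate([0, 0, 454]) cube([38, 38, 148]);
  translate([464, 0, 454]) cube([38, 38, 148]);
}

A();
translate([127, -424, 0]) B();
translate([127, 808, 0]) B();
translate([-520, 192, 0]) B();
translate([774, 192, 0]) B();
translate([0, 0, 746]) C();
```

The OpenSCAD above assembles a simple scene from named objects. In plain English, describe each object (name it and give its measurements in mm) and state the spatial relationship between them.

A is a table with a 604×638 mm rectangular top, 36 mm thick, top surface at z = 746 mm, supported by four 68×68 mm square legs, each inset 22 mm from the nearest pair of top edges, running from the floor. Four apron rails, 68 mm thick and 106 mm tall, run between adjacent legs with their top edges flush with the underside of the top and their outer faces flush with the legs' outer faces.

B is a four-legged stool. The seat is 350×254 mm, 33 mm thick, top at z = 429 mm. It stands on four square legs, each 32×32 mm in cross-section, from z = 0 to the seat underside, each flush with a corner of the seat.

C is a chair: 502×442 mm seat, 25 mm thick, top at z = 454 mm, on four 46 mm square corner legs flush with the seat edges. A 20 mm thick backrest slab spans the full seat width, extending 472 mm above the seat top, its back face flush with the seat's +y edge. Two armrests of 38×38 mm section run along each side from the seat's front edge to the front of the backrest, top faces 186 mm above the seat top and outer faces flush with the seat's x-edges; a 38×38 mm post under the front of each armrest stands on the seat at the front corner.

Four stools sit around the table at the −y, +y, −x, +x sides. The chair is on top of the table.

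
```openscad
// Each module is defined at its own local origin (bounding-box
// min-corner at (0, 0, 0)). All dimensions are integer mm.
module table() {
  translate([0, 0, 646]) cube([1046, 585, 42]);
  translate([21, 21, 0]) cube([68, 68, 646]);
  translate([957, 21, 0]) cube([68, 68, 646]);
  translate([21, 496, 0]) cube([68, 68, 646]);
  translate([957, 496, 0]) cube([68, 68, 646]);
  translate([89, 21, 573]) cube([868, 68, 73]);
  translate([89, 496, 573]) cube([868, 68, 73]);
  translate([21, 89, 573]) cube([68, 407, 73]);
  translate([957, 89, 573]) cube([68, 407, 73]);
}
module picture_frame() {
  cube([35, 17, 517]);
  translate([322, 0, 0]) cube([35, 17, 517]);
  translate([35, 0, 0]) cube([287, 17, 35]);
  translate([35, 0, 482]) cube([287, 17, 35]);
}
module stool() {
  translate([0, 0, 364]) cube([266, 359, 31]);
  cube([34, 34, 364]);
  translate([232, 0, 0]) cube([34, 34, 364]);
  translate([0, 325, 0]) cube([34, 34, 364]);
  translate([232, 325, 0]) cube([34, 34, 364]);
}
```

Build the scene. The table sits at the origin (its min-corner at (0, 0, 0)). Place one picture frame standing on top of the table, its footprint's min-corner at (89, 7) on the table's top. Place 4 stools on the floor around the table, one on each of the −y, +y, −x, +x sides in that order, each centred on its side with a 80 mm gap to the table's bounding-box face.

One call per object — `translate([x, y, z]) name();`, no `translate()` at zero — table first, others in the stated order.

table();
translate([89, 7, 688]) picture_frame();
translate([390, -439, 0]) stool();
translate([390, 665, 0]) stool();
translate([-346, 113, 0]) stool();
translate([1126, 113, 0]) stool();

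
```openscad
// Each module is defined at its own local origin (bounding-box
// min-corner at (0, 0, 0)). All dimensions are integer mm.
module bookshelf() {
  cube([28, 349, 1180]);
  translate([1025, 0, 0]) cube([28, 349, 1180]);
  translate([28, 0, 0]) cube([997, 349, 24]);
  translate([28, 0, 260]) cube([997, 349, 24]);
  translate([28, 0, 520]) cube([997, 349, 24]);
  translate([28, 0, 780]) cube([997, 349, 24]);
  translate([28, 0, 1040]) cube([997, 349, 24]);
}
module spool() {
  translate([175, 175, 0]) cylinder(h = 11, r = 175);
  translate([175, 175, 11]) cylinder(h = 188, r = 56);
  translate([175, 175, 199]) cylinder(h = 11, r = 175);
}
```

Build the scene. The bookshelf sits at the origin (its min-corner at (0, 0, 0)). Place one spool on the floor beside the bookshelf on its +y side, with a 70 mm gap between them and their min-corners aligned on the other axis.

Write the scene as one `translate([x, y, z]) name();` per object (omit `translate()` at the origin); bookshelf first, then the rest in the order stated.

bookshelf();
translate([0, 419, 0]) spool();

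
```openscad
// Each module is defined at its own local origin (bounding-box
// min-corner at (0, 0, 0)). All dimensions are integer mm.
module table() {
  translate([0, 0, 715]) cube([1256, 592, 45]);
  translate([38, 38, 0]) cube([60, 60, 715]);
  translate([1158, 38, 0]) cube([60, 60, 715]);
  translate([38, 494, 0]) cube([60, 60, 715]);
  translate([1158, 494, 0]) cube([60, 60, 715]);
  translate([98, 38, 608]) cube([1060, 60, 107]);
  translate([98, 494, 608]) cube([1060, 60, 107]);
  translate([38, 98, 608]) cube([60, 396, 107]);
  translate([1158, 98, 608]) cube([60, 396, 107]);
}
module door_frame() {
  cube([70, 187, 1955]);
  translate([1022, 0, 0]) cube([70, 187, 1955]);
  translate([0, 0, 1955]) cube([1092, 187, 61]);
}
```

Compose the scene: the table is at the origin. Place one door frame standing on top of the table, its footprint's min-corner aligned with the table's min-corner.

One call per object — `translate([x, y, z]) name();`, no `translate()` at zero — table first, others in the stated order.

table();
translate([0, 0, 760]) door_frame();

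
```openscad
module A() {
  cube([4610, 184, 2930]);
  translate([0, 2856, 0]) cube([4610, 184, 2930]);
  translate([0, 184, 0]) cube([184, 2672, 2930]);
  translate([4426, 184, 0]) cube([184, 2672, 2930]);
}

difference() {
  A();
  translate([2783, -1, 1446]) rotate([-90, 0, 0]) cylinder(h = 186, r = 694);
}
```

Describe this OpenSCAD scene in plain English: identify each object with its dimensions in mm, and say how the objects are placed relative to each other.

A is the wall frame of a small rectangular building: four walls, each 2930 mm tall and 184 mm thick, enclosing a footprint 4610 mm (x) by 3040 mm (y) outside-to-outside, with no floor or roof. The front and back walls (the −y and +y sides) span the full width; the two side walls fit between them.

The house frame has a circular hole of radius 694 mm through its front wall, centred at (x = 2783, z = 1446).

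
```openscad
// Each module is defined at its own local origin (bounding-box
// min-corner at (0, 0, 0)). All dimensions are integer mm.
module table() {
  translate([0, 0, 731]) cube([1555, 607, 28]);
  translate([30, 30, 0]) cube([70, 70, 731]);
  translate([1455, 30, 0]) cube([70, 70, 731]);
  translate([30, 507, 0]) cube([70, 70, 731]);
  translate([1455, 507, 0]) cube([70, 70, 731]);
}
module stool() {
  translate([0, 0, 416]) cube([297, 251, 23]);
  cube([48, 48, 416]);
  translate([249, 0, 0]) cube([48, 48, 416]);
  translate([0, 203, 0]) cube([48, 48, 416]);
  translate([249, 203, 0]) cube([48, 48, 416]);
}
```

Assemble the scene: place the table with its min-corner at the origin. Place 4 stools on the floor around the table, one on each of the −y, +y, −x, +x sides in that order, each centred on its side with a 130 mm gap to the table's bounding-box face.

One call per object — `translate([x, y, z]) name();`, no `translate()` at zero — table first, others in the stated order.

table();
translate([629, -381, 0]) stool();
translate([629, 737, 0]) stool();
translate([-427, 178, 0]) stool();
translate([1685, 178, 0]) stool();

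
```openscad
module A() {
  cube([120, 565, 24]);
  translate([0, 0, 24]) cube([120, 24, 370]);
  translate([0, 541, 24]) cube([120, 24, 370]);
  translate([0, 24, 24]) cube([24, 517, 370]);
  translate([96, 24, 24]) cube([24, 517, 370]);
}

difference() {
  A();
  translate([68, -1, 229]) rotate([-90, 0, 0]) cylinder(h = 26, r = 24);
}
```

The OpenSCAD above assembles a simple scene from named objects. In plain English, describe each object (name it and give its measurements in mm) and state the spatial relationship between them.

A is an open-topped rectangular box: outside dimensions 120×565×394 mm, with a uniform wall and base thickness of 24 mm. The base is a full 120×565 slab on the floor; four walls sit on top of the base. The front and back walls (the −y and +y sides) span the full width; the two side walls fit between them.

The open box has a circular hole of radius 24 mm through its front wall, centred at (x = 68, z = 229).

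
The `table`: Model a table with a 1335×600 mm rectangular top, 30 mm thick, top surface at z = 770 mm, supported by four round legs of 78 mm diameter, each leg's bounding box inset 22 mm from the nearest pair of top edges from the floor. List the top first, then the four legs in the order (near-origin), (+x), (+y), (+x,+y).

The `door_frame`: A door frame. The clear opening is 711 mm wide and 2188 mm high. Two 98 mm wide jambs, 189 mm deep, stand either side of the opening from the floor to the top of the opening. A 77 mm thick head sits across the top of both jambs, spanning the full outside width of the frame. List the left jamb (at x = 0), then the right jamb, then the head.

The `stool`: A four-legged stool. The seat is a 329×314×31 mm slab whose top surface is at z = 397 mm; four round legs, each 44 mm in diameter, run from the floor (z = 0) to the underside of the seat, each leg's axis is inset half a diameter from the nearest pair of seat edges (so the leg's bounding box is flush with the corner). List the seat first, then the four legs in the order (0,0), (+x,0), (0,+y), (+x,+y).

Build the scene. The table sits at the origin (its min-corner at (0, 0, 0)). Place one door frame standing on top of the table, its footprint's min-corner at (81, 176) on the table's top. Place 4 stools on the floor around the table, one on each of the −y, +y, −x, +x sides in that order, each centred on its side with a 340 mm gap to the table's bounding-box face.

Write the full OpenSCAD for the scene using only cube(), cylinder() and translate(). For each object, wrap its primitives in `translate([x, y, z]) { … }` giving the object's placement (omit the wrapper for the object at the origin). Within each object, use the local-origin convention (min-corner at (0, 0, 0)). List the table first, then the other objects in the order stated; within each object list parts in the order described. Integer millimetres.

translate([0, 0, 740]) cube([1335, 600, 30]);
translate([61, 61, 0]) cylinder(h = 740, r = 39);
translate([1274, 61, 0]) cylinder(h = 740, r = 39);
translate([61, 539, 0]) cylinder(h = 740, r = 39);
translate([1274, 539, 0]) cylinder(h = 740, r = 39);
translate([81, 176, 770]) {
  cube([98, 189, 2188]);
  translate([809, 0, 0]) cube([98, 189, 2188]);
  translate([0, 0, 2188]) cube([907, 189, 77]);
}
translate([503, -654, 0]) {
  translate([0, 0, 366]) cube([329, 314, 31]);
  translate([22, 22, 0]) cylinder(h = 366, r = 22);
  translate([307, 22, 0]) cylinder(h = 366, r = 22);
  translate([22, 292, 0]) cylinder(h = 366, r = 22);
  translate([307, 292, 0]) cylinder(h = 366, r = 22);
}
translate([503, 940, 0]) {
  translate([0, 0, 366]) cube([329, 314, 31]);
  translate([22, 22, 0]) cylinder(h = 366, r = 22);
  translate([307, 22, 0]) cylinder(h = 366, r = 22);
  translate([22, 292, 0]) cylinder(h = 366, r = 22);
  translate([307, 292, 0]) cylinder(h = 366, r = 22);
}
translate([-669, 143, 0]) {
  translate([0, 0, 366]) cube([329, 314, 31]);
  translate([22, 22, 0]) cylinder(h = 366, r = 22);
  translate([307, 22, 0]) cylinder(h = 366, r = 22);
  translate([22, 292, 0]) cylinder(h = 366, r = 22);
  translate([307, 292, 0]) cylinder(h = 366, r = 22);
}
translate([1675, 143, 0]) {
  translate([0, 0, 366]) cube([329, 314, 31]);
  translate([22, 22, 0]) cylinder(h = 366, r = 22);
  translate([307, 22, 0]) cylinder(h = 366, r = 22);
  translate([22, 292, 0]) cylinder(h = 366, r = 22);
  translate([307, 292, 0]) cylinder(h = 366, r = 22);
}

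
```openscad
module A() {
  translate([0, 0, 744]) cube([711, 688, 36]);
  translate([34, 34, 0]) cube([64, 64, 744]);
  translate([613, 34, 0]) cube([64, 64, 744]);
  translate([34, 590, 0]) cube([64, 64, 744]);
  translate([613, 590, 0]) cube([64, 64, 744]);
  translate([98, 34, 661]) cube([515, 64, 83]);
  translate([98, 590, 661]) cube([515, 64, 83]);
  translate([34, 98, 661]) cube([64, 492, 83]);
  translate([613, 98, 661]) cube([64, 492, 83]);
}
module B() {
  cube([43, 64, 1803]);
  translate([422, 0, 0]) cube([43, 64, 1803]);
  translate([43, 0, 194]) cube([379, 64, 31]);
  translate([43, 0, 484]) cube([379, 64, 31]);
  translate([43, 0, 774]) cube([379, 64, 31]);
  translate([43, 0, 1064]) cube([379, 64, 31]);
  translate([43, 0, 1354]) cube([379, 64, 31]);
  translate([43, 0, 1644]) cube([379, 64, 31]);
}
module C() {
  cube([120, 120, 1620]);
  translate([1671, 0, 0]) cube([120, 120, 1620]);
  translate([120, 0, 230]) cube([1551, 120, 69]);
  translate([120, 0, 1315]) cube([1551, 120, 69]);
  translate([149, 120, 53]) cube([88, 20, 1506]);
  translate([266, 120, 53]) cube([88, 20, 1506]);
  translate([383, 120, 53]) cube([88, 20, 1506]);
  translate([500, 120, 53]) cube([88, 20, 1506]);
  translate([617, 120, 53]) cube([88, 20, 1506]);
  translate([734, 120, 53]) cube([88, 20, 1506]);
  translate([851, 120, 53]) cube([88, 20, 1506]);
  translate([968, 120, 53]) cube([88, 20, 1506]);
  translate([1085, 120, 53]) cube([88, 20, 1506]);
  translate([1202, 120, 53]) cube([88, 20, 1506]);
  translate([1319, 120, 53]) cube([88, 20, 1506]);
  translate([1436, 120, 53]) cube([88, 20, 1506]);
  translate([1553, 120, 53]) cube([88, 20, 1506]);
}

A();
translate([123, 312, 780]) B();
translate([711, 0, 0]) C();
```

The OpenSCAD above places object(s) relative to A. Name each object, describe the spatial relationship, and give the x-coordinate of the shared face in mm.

The table's +x face and the fence section's −x face are both at x = 711 mm.

A is a table. B is a ladder. C is a fence section. The ladder is on top of the table, centred. The fence section is against the table's +x side, with their −y faces flush. The x-coordinate of the shared face is 711 mm.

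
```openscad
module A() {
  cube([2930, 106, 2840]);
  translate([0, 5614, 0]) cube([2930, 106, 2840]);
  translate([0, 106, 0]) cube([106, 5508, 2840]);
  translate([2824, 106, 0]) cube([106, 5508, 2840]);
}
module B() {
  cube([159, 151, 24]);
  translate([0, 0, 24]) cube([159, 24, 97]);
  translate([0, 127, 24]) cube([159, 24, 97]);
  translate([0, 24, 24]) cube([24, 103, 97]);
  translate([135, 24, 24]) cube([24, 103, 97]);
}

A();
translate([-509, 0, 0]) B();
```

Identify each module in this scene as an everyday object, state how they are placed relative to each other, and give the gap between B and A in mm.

A is a house frame. B is an open box. The open box is on the floor beside the house frame on its −x side. The gap between the open box and the house frame is 350 mm.

The open box's nearest face is 350 mm from the house frame's −x face.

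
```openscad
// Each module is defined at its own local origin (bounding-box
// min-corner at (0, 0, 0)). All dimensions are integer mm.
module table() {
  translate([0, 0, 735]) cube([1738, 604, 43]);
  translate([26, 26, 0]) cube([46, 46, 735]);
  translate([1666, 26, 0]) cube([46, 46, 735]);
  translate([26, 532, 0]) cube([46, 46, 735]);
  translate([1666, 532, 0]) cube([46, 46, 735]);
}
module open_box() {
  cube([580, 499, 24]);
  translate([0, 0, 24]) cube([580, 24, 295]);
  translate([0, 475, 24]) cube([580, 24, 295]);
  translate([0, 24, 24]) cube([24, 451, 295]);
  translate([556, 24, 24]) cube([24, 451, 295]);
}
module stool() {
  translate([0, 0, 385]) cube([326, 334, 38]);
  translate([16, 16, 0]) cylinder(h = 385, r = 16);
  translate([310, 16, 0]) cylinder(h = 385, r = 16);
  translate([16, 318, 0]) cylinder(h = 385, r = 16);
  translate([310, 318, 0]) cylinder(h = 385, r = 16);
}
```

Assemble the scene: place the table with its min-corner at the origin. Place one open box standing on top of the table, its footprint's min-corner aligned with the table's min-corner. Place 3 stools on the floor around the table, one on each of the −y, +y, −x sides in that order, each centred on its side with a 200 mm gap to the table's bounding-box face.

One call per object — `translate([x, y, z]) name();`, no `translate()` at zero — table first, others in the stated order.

table();
translate([0, 0, 778]) open_box();
translate([706, -534, 0]) stool();
translate([706, 804, 0]) stool();
translate([-526, 135, 0]) stool();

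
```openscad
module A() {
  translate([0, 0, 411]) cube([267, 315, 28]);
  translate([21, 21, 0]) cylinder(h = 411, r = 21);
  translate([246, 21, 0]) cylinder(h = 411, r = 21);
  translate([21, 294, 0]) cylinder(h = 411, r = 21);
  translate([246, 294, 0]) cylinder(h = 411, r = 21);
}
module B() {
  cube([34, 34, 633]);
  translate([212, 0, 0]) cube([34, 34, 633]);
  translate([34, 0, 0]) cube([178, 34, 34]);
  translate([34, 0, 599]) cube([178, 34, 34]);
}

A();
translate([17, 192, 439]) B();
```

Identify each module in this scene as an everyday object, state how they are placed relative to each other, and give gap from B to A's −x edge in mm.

A is a stool. B is a picture frame. The picture frame is on top of the stool. The gap from the picture frame to the stool's −x edge is 17 mm.

The picture frame's min-x is at 17; the stool's min-x is 0; gap = 17 mm.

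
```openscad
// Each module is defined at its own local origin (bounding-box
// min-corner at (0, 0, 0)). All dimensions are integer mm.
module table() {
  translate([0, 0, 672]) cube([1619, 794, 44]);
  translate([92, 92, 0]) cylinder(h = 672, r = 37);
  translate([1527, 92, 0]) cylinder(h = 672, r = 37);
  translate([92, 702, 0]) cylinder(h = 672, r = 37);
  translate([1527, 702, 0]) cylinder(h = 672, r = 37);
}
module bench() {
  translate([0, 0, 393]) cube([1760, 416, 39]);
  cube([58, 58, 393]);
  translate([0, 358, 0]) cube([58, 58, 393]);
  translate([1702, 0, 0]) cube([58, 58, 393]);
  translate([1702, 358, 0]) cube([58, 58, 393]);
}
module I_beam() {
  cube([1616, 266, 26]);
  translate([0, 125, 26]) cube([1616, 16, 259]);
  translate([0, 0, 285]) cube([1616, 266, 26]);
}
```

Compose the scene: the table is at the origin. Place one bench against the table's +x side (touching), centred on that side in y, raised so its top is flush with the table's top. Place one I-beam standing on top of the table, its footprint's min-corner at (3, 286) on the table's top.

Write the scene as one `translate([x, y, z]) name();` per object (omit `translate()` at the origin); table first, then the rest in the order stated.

table();
translate([1619, 189, 284]) bench();
translate([3, 286, 716]) I_beam();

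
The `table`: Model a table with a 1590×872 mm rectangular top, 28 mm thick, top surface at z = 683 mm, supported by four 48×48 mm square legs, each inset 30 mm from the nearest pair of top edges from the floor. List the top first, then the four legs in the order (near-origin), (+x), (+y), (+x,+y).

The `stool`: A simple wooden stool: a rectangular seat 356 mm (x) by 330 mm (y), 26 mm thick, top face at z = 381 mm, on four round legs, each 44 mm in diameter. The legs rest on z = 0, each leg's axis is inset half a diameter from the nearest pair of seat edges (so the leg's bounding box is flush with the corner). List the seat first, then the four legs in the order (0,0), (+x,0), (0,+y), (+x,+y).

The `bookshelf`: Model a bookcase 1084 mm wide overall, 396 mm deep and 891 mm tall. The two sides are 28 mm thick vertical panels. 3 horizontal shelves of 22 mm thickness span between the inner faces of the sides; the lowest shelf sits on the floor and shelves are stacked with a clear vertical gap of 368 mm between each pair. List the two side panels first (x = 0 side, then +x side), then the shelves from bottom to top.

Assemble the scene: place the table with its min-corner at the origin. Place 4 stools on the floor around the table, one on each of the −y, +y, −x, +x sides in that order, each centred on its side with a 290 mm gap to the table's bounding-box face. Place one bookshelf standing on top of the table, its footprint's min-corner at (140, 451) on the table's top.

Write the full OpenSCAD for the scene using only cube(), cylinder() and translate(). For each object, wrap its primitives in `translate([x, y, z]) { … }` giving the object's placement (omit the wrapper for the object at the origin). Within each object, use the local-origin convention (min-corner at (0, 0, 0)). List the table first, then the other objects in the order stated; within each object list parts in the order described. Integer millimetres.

translate([0, 0, 655]) cube([1590, 872, 28]);
translate([30, 30, 0]) cube([48, 48, 655]);
translate([1512, 30, 0]) cube([48, 48, 655]);
translate([30, 794, 0]) cube([48, 48, 655]);
translate([1512, 794, 0]) cube([48, 48, 655]);
translate([617, -620, 0]) {
  translate([0, 0, 355]) cube([356, 330, 26]);
  translate([22, 22, 0]) cylinder(h = 355, r = 22);
  translate([334, 22, 0]) cylinder(h = 355, r = 22);
  translate([22, 308, 0]) cylinder(h = 355, r = 22);
  translate([334, 308, 0]) cylinder(h = 355, r = 22);
}
translate([617, 1162, 0]) {
  translate([0, 0, 355]) cube([356, 330, 26]);
  translate([22, 22, 0]) cylinder(h = 355, r = 22);
  translate([334, 22, 0]) cylinder(h = 355, r = 22);
  translate([22, 308, 0]) cylinder(h = 355, r = 22);
  translate([334, 308, 0]) cylinder(h = 355, r = 22);
}
translate([-646, 271, 0]) {
  translate([0, 0, 355]) cube([356, 330, 26]);
  translate([22, 22, 0]) cylinder(h = 355, r = 22);
  translate([334, 22, 0]) cylinder(h = 355, r = 22);
  translate([22, 308, 0]) cylinder(h = 355, r = 22);
  translate([334, 308, 0]) cylinder(h = 355, r = 22);
}
translate([1880, 271, 0]) {
  translate([0, 0, 355]) cube([356, 330, 26]);
  translate([22, 22, 0]) cylinder(h = 355, r = 22);
  translate([334, 22, 0]) cylinder(h = 355, r = 22);
  translate([22, 308, 0]) cylinder(h = 355, r = 22);
  translate([334, 308, 0]) cylinder(h = 355, r = 22);
}
translate([140, 451, 683]) {
  cube([28, 396, 891]);
  translate([1056, 0, 0]) cube([28, 396, 891]);
  translate([28, 0, 0]) cube([1028, 396, 22]);
  translate([28, 0, 390]) cube([1028, 396, 22]);
  translate([28, 0, 780]) cube([1028, 396, 22]);
}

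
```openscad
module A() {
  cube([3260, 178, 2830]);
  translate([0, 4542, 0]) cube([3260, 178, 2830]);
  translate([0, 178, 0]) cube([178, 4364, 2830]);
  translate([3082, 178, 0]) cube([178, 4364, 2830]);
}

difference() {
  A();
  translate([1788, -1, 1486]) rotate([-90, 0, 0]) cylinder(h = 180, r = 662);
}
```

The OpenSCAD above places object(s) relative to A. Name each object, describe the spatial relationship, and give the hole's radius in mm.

The subtracted cylinder has r = 662 mm.

A is a house frame. The house frame has a circular hole through its front wall. The hole's radius is 662 mm.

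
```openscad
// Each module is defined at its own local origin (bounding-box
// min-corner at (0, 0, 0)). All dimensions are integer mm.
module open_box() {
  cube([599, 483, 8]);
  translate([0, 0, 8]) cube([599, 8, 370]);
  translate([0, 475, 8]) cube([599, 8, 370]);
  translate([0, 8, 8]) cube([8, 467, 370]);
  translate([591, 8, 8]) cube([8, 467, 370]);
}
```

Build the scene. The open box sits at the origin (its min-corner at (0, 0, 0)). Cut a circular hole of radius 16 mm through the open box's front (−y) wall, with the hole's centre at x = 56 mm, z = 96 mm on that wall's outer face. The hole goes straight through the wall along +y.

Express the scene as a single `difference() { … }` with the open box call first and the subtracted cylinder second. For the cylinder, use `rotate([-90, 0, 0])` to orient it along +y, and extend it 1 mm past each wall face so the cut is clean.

difference() {
  open_box();
  translate([56, -1, 96]) rotate([-90, 0, 0]) cylinder(h = 10, r = 16);
}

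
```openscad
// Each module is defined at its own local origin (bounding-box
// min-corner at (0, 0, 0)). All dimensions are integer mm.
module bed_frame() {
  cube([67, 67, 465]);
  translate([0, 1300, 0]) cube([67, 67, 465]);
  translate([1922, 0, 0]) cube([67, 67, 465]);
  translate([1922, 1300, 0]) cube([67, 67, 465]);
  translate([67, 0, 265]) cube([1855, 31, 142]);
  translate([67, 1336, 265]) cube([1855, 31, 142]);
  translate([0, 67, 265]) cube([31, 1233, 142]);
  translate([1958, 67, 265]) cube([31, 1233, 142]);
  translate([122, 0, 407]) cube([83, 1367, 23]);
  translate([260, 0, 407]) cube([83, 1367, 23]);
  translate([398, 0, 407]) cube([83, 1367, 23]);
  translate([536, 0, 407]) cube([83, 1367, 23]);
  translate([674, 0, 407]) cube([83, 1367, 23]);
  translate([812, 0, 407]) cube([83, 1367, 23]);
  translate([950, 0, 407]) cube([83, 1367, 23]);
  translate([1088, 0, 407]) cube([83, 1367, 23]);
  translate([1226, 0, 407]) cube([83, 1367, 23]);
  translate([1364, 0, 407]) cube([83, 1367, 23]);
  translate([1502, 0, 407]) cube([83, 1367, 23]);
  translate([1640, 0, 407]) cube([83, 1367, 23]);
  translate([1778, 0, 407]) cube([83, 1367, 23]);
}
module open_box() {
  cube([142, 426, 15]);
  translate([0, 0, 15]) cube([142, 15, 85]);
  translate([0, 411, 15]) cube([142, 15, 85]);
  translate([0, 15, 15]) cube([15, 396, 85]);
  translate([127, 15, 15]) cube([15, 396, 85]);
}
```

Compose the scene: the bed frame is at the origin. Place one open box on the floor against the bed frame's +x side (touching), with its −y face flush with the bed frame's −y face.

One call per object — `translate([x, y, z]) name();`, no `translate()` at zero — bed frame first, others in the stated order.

bed_frame();
translate([1989, 0, 0]) open_box();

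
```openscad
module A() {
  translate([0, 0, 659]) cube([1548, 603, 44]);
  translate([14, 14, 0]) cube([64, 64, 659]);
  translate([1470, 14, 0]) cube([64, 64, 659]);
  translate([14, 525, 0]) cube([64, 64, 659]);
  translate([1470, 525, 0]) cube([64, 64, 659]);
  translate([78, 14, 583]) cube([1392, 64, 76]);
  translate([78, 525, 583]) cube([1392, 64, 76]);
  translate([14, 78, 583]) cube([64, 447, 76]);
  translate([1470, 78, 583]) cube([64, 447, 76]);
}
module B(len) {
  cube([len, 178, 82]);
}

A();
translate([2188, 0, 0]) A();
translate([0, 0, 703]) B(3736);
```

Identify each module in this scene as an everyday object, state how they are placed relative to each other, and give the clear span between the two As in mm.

Second table starts at x = 2188; first ends at x = 1548; clear span = 2188 − 1548 = 640 mm.

A is a table. B is a beam. A beam spans the tops of two tables. The clear span between the two tables is 640 mm.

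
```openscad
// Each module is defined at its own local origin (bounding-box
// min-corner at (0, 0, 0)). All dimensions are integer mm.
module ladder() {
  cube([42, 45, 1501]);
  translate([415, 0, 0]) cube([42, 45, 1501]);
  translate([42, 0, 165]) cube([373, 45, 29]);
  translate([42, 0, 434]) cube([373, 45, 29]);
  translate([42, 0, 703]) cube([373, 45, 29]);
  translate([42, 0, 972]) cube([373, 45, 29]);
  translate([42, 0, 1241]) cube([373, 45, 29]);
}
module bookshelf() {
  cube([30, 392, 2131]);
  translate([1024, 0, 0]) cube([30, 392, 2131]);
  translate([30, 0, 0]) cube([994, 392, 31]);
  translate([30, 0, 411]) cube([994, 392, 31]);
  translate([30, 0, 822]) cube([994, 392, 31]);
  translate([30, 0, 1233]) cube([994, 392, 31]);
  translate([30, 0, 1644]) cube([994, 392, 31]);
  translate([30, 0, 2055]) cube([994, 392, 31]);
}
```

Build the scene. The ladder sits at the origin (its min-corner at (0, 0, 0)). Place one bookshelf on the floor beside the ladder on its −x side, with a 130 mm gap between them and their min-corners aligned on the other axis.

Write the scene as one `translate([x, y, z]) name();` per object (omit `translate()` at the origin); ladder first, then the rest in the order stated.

ladder();
translate([-1184, 0, 0]) bookshelf();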